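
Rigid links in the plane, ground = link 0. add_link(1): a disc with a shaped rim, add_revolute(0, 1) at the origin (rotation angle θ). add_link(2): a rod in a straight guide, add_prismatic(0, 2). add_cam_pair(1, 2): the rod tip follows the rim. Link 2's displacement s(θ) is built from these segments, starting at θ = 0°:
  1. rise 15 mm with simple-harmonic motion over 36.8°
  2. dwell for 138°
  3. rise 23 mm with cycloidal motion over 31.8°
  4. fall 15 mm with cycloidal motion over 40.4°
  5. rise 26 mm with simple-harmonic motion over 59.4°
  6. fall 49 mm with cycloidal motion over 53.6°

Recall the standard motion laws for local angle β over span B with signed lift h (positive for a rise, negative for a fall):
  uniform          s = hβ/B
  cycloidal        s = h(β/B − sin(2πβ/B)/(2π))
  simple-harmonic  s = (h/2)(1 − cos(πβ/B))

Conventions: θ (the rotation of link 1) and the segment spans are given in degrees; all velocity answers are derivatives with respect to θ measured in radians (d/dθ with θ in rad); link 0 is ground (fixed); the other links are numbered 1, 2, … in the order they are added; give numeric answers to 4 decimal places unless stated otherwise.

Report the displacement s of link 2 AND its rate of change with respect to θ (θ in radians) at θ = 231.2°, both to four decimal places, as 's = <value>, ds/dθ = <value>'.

segment 1 (0° to 36.8°, simple-harmonic, h = 15) is passed completely: s = 0.0000 + (15) = 15.0000
segment 2 (36.8° to 174.8°, dwell): s unchanged at 15.0000
segment 3 (174.8° to 206.6°, cycloidal, h = 23) is passed completely: s = 15.0000 + (23) = 38.0000
θ = 231.2° falls in segment 4 (206.6° to 247°, cycloidal, h = -15): β = 231.2 − 206.6 = 24.6°, B = 40.4°; Δs = -15·(0.6089 − sin(2π·0.6089)/(2π)) = -10.6428; s = 38.0000 − 10.6428 = 27.3572
velocity in seg [206.6°–247°] (cycloidal), θ in radians: β = 24.6° = 0.4294 rad, B = 40.4° = 0.7051 rad; ds/dθ = (h/B)(1 − cos(2πβ/B)) = ((-15)/0.7051)(1 − cos(2π·0.6089)) = -37.756864 mm/rad

s = 27.3572, ds/dθ = -37.7569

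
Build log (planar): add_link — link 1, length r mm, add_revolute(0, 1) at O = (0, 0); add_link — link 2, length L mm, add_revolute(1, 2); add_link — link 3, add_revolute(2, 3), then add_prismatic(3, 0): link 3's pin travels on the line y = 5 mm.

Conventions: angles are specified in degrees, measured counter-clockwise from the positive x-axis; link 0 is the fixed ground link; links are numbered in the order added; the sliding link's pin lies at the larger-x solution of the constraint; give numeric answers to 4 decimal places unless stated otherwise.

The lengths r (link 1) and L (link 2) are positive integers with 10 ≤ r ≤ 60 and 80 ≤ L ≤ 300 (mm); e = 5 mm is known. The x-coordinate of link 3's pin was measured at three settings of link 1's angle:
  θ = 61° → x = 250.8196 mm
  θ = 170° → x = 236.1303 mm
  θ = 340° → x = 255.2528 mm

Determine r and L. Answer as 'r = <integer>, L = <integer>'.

constraint per measurement: (x − r cos θ)² + (r sin θ − e)² = L²
subtracting the θ₁ and θ₂ equations cancels the r² and L² terms:
r = (x₁² − x₂²) / (2[(x₁cos θ₁ + e sin θ₁) − (x₂cos θ₂ + e sin θ₂)]) = 10.0000 → r = 10
L² = (x₁ − r cos θ₁)² + (r sin θ₁ − e)² = 60516.0147 → L = 246.0000 → L = 246
check at θ₃=340°: x = 255.2528 (printed 255.2528) ✓

r = 10, L = 246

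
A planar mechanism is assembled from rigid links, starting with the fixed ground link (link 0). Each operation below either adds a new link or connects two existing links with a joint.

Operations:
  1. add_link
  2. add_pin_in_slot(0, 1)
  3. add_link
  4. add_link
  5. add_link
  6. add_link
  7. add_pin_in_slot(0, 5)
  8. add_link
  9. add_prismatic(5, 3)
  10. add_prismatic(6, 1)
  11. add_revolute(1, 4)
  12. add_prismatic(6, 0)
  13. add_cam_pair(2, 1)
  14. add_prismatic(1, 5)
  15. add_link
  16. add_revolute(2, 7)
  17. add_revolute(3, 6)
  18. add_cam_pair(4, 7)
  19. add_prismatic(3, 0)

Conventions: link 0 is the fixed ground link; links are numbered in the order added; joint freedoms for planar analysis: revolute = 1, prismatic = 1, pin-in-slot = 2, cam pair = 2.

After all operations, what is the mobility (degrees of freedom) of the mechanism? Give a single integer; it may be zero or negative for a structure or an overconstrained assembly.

ground; <1,0,0>
#1 <2,0,0>
PS:0↔1 J2 <2,0,1>
#2 <3,0,1>
#3 <4,0,1>
#4 <5,0,1>
#5 <6,0,1>
PS:0↔5 J2 <6,0,2>
#6 <7,0,2>
P:5↔3 J1 <7,1,2>
P:6↔1 J1 <7,2,2>
R:1↔4 J1 <7,3,2>
P:6↔0 J1 <7,4,2>
C:2↔1 J2 <7,4,3>
P:1↔5 J1 <7,5,3>
#7 <8,5,3>
R:2↔7 J1 <8,6,3>
R:3↔6 J1 <8,7,3>
C:4↔7 J2 <8,7,4>
P:3↔0 J1 <8,8,4>
3×7 − 2×8 − 1×4 = 1

M = 1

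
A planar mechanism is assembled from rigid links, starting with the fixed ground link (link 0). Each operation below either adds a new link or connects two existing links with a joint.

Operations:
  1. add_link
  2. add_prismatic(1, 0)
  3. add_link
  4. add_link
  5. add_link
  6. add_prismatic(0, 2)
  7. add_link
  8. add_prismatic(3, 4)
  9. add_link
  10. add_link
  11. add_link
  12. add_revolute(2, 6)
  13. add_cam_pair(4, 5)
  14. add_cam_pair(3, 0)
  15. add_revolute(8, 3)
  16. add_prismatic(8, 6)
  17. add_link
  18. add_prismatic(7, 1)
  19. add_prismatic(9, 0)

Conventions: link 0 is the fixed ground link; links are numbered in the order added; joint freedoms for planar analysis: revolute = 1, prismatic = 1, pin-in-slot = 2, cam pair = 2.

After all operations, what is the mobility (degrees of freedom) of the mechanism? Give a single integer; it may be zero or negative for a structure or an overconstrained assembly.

(L,J1,J2)=(1,0,0); link0 fixed
link1: (2,0,0)
P 1-0 [J1]: (2,1,0)
link2: (3,1,0)
link3: (4,1,0)
link4: (5,1,0)
P 0-2 [J1]: (5,2,0)
link5: (6,2,0)
P 3-4 [J1]: (6,3,0)
link6: (7,3,0)
link7: (8,3,0)
link8: (9,3,0)
R 2-6 [J1]: (9,4,0)
C 4-5 [J2]: (9,4,1)
C 3-0 [J2]: (9,4,2)
R 8-3 [J1]: (9,5,2)
P 8-6 [J1]: (9,6,2)
link9: (10,6,2)
P 7-1 [J1]: (10,7,2)
P 9-0 [J1]: (10,8,2)
Grübler: 3·9 − 2·8 − 2 = 9

M = 9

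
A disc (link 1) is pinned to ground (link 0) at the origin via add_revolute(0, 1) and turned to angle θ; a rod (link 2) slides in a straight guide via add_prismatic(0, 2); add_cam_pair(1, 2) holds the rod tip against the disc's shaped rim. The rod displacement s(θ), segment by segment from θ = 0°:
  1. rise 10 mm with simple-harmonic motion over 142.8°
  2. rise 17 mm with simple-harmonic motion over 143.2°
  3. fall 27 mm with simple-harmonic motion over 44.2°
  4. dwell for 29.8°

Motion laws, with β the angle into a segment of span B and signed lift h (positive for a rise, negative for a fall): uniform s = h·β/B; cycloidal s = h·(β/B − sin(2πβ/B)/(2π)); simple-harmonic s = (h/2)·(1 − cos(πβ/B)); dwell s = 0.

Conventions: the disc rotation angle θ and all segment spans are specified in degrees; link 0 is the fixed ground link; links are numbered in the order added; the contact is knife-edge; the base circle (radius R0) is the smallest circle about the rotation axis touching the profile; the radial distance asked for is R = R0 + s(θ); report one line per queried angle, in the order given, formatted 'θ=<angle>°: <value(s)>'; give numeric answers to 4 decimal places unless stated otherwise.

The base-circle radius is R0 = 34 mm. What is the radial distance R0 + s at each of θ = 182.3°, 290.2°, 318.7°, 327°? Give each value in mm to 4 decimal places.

segment 1 (0° to 142.8°, simple-harmonic, h = 10) is passed completely: s = 0.0000 + (10) = 10.0000
θ = 182.3° falls in segment 2 (142.8° to 286°, simple-harmonic, h = 17): β = 182.3 − 142.8 = 39.5°, B = 143.2°; Δs = 17/2·(1 − cos(π·0.2758)) = 2.9967; s = 10.0000 + 2.9967 = 12.9967
segment 2 (142.8° to 286°, simple-harmonic, h = 17) is passed completely: s = 10.0000 + (17) = 27.0000
θ = 290.2° falls in segment 3 (286° to 330.2°, simple-harmonic, h = -27): β = 290.2 − 286 = 4.2°, B = 44.2°; Δs = -27/2·(1 − cos(π·0.0950)) = -0.5971; s = 27.0000 − 0.5971 = 26.4029
θ = 318.7° falls in segment 3 (286° to 330.2°, simple-harmonic, h = -27): β = 318.7 − 286 = 32.7°, B = 44.2°; Δs = -27/2·(1 − cos(π·0.7398)) = -22.7358; s = 27.0000 − 22.7358 = 4.2642
θ = 327° falls in segment 3 (286° to 330.2°, simple-harmonic, h = -27): β = 327 − 286 = 41°, B = 44.2°; Δs = -27/2·(1 − cos(π·0.9276)) = -26.6523; s = 27.0000 − 26.6523 = 0.3477
θ=182.3°: R = R0 + s = 34 + 12.9967 = 46.9967
θ=290.2°: R = R0 + s = 34 + 26.4029 = 60.4029
θ=318.7°: R = R0 + s = 34 + 4.2642 = 38.2642
θ=327°: R = R0 + s = 34 + 0.3477 = 34.3477

θ=182.3°: 46.9967
θ=290.2°: 60.4029
θ=318.7°: 38.2642
θ=327°: 34.3477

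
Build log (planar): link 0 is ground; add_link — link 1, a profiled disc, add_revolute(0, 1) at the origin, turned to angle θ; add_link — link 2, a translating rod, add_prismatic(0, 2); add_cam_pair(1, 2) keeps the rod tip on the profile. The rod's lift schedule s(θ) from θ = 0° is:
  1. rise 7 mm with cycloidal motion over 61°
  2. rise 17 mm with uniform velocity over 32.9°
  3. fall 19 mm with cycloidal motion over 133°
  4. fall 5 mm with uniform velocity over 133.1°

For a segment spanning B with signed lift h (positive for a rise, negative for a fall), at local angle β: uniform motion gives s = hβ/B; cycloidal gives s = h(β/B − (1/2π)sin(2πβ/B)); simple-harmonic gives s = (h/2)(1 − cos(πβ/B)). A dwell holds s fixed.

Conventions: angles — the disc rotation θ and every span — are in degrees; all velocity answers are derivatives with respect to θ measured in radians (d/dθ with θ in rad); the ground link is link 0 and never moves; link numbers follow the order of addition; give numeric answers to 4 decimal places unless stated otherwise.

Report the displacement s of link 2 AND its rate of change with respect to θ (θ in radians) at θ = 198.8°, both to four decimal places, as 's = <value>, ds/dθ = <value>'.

seg 1 [0°–61°] cycloidal, h=7: full span → s += 7 → s = 7.0000
seg 2 [61°–93.9°] uniform, h=17: full span → s += 17 → s = 24.0000
seg 3 [93.9°–226.9°] cycloidal, h=-19: θ=198.8° here. β=104.9, B=133. -19·(0.7887 − sin(2π·0.7887)/(2π)) = -17.9206 → s = 6.0794
velocity in seg [93.9°–226.9°] (cycloidal), θ in radians: β = 104.9° = 1.8309 rad, B = 133° = 2.3213 rad; ds/dθ = (h/B)(1 − cos(2πβ/B)) = ((-19)/2.3213)(1 − cos(2π·0.7887)) = -6.213292 mm/rad

s = 6.0794, ds/dθ = -6.2133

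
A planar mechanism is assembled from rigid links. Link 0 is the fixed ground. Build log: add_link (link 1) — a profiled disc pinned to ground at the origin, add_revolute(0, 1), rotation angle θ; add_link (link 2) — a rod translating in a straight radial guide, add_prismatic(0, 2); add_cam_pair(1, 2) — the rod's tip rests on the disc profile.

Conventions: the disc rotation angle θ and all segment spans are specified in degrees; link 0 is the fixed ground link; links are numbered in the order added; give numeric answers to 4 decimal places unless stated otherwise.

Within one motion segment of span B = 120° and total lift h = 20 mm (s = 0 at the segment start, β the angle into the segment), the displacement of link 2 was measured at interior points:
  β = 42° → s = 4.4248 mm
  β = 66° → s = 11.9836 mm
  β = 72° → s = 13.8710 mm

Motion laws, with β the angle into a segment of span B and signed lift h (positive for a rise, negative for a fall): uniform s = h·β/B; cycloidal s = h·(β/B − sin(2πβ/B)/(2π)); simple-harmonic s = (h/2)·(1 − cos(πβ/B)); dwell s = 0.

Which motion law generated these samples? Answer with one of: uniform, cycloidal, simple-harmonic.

candidates at β/B = r: uniform s = h·r (linear in β); cycloidal s = h·(r − sin(2πr)/(2π)); simple-harmonic s = (h/2)(1 − cos(πr))
β=42°: printed 4.4248 | uniform 7.0000, cycloidal 4.4248, simple-harmonic 5.4601
β=66°: printed 11.9836 | uniform 11.0000, cycloidal 11.9836, simple-harmonic 11.5643
β=72°: printed 13.8710 | uniform 12.0000, cycloidal 13.8710, simple-harmonic 13.0902
only one law matches every sample → cycloidal

cycloidal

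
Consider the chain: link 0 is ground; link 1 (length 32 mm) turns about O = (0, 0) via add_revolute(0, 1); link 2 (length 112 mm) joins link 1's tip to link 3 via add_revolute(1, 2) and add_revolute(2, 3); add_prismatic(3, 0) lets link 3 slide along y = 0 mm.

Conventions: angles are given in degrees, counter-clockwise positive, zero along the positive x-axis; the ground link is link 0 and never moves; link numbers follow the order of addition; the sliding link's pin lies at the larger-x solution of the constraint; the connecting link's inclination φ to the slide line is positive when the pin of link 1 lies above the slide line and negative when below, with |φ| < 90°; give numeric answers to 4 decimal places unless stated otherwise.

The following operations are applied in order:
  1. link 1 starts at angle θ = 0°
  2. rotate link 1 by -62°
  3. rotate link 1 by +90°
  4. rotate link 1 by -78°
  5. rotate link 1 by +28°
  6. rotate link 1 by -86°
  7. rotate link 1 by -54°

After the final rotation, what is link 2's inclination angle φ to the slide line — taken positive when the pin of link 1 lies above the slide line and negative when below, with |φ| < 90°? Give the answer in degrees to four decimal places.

geometry: r = 32 mm, L = 112 mm, e = 0 mm; θ starts at 0°
rotate link 1 by -62°: θ ← 0° -62° = -62°
rotate link 1 by +90°: θ ← -62° +90° = 28°
rotate link 1 by -78°: θ ← 28° -78° = -50°
rotate link 1 by +28°: θ ← -50° +28° = -22°
rotate link 1 by -86°: θ ← -22° -86° = -108°
rotate link 1 by -54°: θ ← -108° -54° = -162°
h = r sin θ − e = -9.888544 − 0 = -9.888544
sin φ = h / L = -9.888544 / 112 = -0.08829057
φ = arcsin(-0.08829057) = -5.065272°

-5.0653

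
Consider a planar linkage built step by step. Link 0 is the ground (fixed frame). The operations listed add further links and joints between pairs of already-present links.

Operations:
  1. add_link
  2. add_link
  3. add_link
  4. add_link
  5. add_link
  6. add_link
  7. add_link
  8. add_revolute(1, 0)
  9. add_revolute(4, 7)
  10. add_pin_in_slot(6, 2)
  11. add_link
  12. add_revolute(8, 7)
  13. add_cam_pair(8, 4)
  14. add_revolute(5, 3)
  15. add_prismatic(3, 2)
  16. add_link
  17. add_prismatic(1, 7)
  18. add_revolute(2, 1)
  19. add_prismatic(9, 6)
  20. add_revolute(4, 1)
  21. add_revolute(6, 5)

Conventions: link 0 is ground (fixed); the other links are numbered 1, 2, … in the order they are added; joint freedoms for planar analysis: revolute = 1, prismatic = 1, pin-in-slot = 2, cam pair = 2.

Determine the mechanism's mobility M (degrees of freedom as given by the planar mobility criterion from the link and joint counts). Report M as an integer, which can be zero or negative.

L=1 J1=0 J2=0
add link → L=2 J1=0 J2=0
add link → L=3 J1=0 J2=0
add link → L=4 J1=0 J2=0
add link → L=5 J1=0 J2=0
add link → L=6 J1=0 J2=0
add link → L=7 J1=0 J2=0
add link → L=8 J1=0 J2=0
R@1,0 dof=1 J1 → L=8 J1=1 J2=0
R@4,7 dof=1 J1 → L=8 J1=2 J2=0
PS@6,2 dof=2 J2 → L=8 J1=2 J2=1
add link → L=9 J1=2 J2=1
R@8,7 dof=1 J1 → L=9 J1=3 J2=1
C@8,4 dof=2 J2 → L=9 J1=3 J2=2
R@5,3 dof=1 J1 → L=9 J1=4 J2=2
P@3,2 dof=1 J1 → L=9 J1=5 J2=2
add link → L=10 J1=5 J2=2
P@1,7 dof=1 J1 → L=10 J1=6 J2=2
R@2,1 dof=1 J1 → L=10 J1=7 J2=2
P@9,6 dof=1 J1 → L=10 J1=8 J2=2
R@4,1 dof=1 J1 → L=10 J1=9 J2=2
R@6,5 dof=1 J1 → L=10 J1=10 J2=2
M=3(L−1)−2J1−J2=3·9−2·10−2=5

M = 5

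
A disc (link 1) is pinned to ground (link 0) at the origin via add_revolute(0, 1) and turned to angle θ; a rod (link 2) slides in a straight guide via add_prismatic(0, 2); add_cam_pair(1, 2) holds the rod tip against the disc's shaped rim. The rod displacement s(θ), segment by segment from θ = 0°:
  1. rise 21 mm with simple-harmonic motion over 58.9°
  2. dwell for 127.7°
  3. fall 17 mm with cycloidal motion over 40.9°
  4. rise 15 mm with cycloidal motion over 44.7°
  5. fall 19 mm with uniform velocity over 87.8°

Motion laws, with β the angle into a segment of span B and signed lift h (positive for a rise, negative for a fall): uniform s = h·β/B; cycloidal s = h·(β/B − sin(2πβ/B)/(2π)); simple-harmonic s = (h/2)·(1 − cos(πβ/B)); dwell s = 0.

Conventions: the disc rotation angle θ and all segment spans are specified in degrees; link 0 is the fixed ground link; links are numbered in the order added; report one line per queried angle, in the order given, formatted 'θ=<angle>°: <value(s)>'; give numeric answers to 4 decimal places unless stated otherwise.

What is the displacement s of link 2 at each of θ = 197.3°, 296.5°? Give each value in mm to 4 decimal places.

segment 1 (0° to 58.9°, simple-harmonic, h = 21) is passed completely: s = 0.0000 + (21) = 21.0000
segment 2 (58.9° to 186.6°, dwell): s unchanged at 21.0000
θ = 197.3° falls in segment 3 (186.6° to 227.5°, cycloidal, h = -17): β = 197.3 − 186.6 = 10.7°, B = 40.9°; Δs = -17·(0.2616 − sin(2π·0.2616)/(2π)) = -1.7490; s = 21.0000 − 1.7490 = 19.2510
segment 3 (186.6° to 227.5°, cycloidal, h = -17) is passed completely: s = 21.0000 + (-17) = 4.0000
segment 4 (227.5° to 272.2°, cycloidal, h = 15) is passed completely: s = 4.0000 + (15) = 19.0000
θ = 296.5° falls in segment 5 (272.2° to 360°, uniform, h = -19): β = 296.5 − 272.2 = 24.3°, B = 87.8°; Δs = -19·24.3/87.8 = -5.2585; s = 19.0000 − 5.2585 = 13.7415

θ=197.3°: 19.2510
θ=296.5°: 13.7415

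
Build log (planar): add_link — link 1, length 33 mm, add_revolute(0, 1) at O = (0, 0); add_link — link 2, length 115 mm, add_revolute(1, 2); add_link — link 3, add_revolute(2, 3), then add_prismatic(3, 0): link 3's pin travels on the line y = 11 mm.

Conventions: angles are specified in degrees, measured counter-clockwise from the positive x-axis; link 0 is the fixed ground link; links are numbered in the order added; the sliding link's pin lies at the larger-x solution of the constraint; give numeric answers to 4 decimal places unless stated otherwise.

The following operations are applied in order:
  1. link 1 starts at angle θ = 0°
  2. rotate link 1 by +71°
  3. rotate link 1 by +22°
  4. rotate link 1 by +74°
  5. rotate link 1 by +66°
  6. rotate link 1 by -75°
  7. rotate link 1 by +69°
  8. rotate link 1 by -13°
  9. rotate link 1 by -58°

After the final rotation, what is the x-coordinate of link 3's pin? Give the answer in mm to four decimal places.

geometry: r = 33 mm, L = 115 mm, e = 11 mm; θ starts at 0°
rotate link 1 by +71°: θ ← 0° +71° = 71°
rotate link 1 by +22°: θ ← 71° +22° = 93°
rotate link 1 by +74°: θ ← 93° +74° = 167°
rotate link 1 by +66°: θ ← 167° +66° = 233°
rotate link 1 by -75°: θ ← 233° -75° = 158°
rotate link 1 by +69°: θ ← 158° +69° = 227°
rotate link 1 by -13°: θ ← 227° -13° = 214°
rotate link 1 by -58°: θ ← 214° -58° = 156°
crank pin P = (r cos θ, r sin θ) = (-30.147000, 13.422309)
h = r sin θ − e = 13.422309 − 11 = 2.422309
x = r cos θ + √(L² − h²) = -30.147000 + 114.974486 = 84.827486

84.8275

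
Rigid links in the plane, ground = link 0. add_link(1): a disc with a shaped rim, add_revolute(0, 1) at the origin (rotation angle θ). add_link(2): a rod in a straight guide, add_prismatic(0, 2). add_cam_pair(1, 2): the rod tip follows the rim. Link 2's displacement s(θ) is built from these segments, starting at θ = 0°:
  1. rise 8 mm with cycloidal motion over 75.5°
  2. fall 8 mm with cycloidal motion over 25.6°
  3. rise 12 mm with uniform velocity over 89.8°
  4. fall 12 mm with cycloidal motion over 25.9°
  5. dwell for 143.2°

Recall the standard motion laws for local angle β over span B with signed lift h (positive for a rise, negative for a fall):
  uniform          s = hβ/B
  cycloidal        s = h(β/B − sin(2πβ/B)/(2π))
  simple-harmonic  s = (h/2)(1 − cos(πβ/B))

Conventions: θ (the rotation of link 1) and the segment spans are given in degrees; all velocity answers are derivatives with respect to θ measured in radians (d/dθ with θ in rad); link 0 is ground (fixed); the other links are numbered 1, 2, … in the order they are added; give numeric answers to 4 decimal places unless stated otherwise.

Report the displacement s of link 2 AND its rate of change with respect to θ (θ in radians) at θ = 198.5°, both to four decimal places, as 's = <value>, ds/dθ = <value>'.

segment 1 (0° to 75.5°, cycloidal, h = 8) is passed completely: s = 0.0000 + (8) = 8.0000
segment 2 (75.5° to 101.1°, cycloidal, h = -8) is passed completely: s = 8.0000 + (-8) = 0.0000
segment 3 (101.1° to 190.9°, uniform, h = 12) is passed completely: s = 0.0000 + (12) = 12.0000
θ = 198.5° falls in segment 4 (190.9° to 216.8°, cycloidal, h = -12): β = 198.5 − 190.9 = 7.6°, B = 25.9°; Δs = -12·(0.2934 − sin(2π·0.2934)/(2π)) = -1.6821; s = 12.0000 − 1.6821 = 10.3179
velocity in seg [190.9°–216.8°] (cycloidal), θ in radians: β = 7.6° = 0.1326 rad, B = 25.9° = 0.4520 rad; ds/dθ = (h/B)(1 − cos(2πβ/B)) = ((-12)/0.4520)(1 − cos(2π·0.2934)) = -33.701674 mm/rad

s = 10.3179, ds/dθ = -33.7017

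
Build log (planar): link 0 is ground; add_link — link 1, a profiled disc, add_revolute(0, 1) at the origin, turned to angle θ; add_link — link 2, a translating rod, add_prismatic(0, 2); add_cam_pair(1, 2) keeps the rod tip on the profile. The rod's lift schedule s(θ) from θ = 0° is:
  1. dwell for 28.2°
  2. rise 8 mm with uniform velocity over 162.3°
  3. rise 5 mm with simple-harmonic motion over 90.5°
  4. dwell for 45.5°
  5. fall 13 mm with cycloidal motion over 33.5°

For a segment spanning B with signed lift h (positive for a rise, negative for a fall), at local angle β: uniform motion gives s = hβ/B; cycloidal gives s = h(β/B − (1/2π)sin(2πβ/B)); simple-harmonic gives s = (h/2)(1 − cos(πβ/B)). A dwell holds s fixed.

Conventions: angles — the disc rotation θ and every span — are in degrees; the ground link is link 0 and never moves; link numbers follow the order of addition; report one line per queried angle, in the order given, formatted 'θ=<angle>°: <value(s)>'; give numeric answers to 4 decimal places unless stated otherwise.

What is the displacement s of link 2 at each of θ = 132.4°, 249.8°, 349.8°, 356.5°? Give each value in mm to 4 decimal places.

seg 1 [0°–28.2°] dwell: s stays 0.0000
seg 2 [28.2°–190.5°] uniform, h=8: θ=132.4° here. β=104.2, B=162.3. 8·104.2/162.3 = 5.1362 → s = 5.1362
seg 2 [28.2°–190.5°] uniform, h=8: full span → s += 8 → s = 8.0000
seg 3 [190.5°–281°] simple-harmonic, h=5: θ=249.8° here. β=59.3, B=90.5. 5/2·(1 − cos(π·0.6552)) = 3.6715 → s = 11.6715
seg 3 [190.5°–281°] simple-harmonic, h=5: full span → s += 5 → s = 13.0000
seg 4 [281°–326.5°] dwell: s stays 13.0000
seg 5 [326.5°–360°] cycloidal, h=-13: θ=349.8° here. β=23.3, B=33.5. -13·(0.6955 − sin(2π·0.6955)/(2π)) = -10.9908 → s = 2.0092
seg 5 [326.5°–360°] cycloidal, h=-13: θ=356.5° here. β=30, B=33.5. -13·(0.8955 − sin(2π·0.8955)/(2π)) = -12.9045 → s = 0.0955

θ=132.4°: 5.1362
θ=249.8°: 11.6715
θ=349.8°: 2.0092
θ=356.5°: 0.0955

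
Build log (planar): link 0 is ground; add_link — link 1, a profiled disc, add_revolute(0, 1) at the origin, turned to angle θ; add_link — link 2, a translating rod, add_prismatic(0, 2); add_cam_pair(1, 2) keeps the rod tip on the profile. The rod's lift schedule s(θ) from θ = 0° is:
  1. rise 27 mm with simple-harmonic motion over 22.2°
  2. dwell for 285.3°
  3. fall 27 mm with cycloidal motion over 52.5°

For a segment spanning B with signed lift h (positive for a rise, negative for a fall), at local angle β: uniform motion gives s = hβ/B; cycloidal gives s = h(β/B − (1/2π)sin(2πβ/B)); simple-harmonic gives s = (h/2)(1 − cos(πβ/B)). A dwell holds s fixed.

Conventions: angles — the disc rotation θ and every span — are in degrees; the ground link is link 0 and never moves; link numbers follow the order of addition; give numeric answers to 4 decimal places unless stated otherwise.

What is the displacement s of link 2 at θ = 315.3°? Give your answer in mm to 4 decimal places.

seg 1 [0°–22.2°] simple-harmonic, h=27: full span → s += 27 → s = 27.0000
seg 2 [22.2°–307.5°] dwell: s stays 27.0000
seg 3 [307.5°–360°] cycloidal, h=-27: θ=315.3° here. β=7.8, B=52.5. -27·(0.1486 − sin(2π·0.1486)/(2π)) = -0.5577 → s = 26.4423

26.4423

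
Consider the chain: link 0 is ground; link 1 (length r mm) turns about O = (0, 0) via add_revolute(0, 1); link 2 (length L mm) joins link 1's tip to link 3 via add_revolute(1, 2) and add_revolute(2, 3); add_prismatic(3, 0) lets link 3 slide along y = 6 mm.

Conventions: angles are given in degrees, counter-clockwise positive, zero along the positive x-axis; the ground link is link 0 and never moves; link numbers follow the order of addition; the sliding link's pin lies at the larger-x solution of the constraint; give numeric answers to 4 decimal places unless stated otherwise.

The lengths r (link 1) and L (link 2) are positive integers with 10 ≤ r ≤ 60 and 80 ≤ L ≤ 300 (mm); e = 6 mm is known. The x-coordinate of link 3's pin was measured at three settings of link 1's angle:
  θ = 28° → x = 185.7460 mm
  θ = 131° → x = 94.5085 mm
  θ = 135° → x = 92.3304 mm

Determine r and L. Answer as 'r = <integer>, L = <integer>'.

constraint per measurement: (x − r cos θ)² + (r sin θ − e)² = L²
subtracting the θ₁ and θ₂ equations cancels the r² and L² terms:
r = (x₁² − x₂²) / (2[(x₁cos θ₁ + e sin θ₁) − (x₂cos θ₂ + e sin θ₂)]) = 57.0000 → r = 57
L² = (x₁ − r cos θ₁)² + (r sin θ₁ − e)² = 18769.0038 → L = 137.0000 → L = 137
check at θ₃=135°: x = 92.3304 (printed 92.3304) ✓

r = 57, L = 137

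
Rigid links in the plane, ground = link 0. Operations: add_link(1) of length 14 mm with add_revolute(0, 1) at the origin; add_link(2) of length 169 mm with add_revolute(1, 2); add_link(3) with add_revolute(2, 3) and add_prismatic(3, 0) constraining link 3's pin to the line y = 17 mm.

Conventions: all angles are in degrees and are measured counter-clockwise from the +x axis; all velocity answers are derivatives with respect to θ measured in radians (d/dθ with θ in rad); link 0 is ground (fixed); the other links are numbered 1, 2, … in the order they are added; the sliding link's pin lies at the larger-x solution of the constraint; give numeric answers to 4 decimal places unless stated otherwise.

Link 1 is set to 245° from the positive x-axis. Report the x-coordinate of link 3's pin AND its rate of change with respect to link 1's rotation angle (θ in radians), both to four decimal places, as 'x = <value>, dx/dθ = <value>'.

geometry: r = 14 mm, L = 169 mm, e = 17 mm
crank pin P = (r cos θ, r sin θ) = (-5.916656, -12.688309)
h = r sin θ − e = -12.688309 − 17 = -29.688309
x = r cos θ + √(L² − h²) = -5.916656 + 166.371886 = 160.455230
dx/dθ = −r sin θ − h·r cos θ/√(L² − h²) (θ in radians; h = -29.688309) = 11.632509

x = 160.4552, dx/dθ = 11.6325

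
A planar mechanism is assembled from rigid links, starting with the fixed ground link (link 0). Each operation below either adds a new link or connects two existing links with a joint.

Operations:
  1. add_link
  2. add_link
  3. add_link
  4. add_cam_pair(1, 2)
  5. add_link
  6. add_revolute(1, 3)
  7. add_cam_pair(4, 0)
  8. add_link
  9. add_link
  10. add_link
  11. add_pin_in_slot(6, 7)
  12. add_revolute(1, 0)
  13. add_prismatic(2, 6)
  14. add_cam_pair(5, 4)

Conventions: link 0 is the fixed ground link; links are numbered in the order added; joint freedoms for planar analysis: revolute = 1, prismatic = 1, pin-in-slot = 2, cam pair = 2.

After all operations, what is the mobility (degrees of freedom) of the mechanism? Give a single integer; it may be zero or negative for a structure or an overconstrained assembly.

link 0 = ground. State L|J1|J2 = 1|0|0
+link1  2|0|0
+link2  3|0|0
+link3  4|0|0
C(1,2) f=2→J2  4|0|1
+link4  5|0|1
R(1,3) f=1→J1  5|1|1
C(4,0) f=2→J2  5|1|2
+link5  6|1|2
+link6  7|1|2
+link7  8|1|2
PS(6,7) f=2→J2  8|1|3
R(1,0) f=1→J1  8|2|3
P(2,6) f=1→J1  8|3|3
C(5,4) f=2→J2  8|3|4
M = 3(8−1)−2·3−4 = 21−6−4 = 11

M = 11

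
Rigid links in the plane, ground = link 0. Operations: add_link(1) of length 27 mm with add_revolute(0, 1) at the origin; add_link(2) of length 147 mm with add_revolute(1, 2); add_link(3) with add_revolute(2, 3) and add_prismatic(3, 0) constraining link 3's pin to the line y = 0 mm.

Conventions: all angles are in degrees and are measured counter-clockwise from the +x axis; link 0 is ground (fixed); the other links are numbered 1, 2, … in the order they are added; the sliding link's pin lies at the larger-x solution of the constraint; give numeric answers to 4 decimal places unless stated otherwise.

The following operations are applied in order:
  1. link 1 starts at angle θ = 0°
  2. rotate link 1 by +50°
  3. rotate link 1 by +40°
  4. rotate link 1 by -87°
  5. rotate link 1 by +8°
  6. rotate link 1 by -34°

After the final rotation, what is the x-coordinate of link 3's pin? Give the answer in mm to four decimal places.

geometry: r = 27 mm, L = 147 mm, e = 0 mm; θ starts at 0°
rotate link 1 by +50°: θ ← 0° +50° = 50°
rotate link 1 by +40°: θ ← 50° +40° = 90°
rotate link 1 by -87°: θ ← 90° -87° = 3°
rotate link 1 by +8°: θ ← 3° +8° = 11°
rotate link 1 by -34°: θ ← 11° -34° = -23°
crank pin P = (r cos θ, r sin θ) = (24.853631, -10.549740)
h = r sin θ − e = -10.549740 − 0 = -10.549740
x = r cos θ + √(L² − h²) = 24.853631 + 146.620950 = 171.474581

171.4746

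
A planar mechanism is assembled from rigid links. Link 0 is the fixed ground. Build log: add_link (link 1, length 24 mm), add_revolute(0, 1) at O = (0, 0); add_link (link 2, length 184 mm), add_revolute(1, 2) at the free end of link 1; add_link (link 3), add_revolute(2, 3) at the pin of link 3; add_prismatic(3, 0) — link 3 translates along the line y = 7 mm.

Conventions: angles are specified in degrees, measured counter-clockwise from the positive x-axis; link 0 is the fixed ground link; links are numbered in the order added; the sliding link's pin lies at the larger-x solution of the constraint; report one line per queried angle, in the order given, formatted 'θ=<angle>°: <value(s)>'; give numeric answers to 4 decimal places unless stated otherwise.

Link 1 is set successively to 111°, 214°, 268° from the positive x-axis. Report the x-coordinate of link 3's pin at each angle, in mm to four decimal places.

geometry: r = 24 mm, L = 184 mm, e = 7 mm
θ=111°: crank pin P = (r cos θ, r sin θ) = (-8.600831, 22.405930)
θ=111°: h = r sin θ − e = 22.405930 − 7 = 15.405930
θ=111°: x = r cos θ + √(L² − h²) = -8.600831 + 183.353913 = 174.753082
θ=214°: crank pin P = (r cos θ, r sin θ) = (-19.896902, -13.420630)
θ=214°: h = r sin θ − e = -13.420630 − 7 = -20.420630
θ=214°: x = r cos θ + √(L² − h²) = -19.896902 + 182.863331 = 162.966429
θ=268°: crank pin P = (r cos θ, r sin θ) = (-0.837588, -23.985380)
θ=268°: h = r sin θ − e = -23.985380 − 7 = -30.985380
θ=268°: x = r cos θ + √(L² − h²) = -0.837588 + 181.372286 = 180.534698

θ=111°: 174.7531
θ=214°: 162.9664
θ=268°: 180.5347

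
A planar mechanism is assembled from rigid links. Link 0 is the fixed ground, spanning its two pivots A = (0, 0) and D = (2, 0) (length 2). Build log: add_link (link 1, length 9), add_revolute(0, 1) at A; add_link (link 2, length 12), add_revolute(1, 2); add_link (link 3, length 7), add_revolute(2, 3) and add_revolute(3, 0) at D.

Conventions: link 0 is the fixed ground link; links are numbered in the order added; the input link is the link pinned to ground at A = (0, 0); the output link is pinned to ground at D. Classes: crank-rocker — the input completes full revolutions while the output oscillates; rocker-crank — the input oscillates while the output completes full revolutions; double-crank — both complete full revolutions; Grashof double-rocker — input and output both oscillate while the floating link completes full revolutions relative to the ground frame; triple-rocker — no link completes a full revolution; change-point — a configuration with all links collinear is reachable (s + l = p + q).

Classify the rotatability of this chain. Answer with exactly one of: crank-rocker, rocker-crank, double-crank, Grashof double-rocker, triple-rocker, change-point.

lengths: ground=2, input=9, coupler=12, output=7
sorted: s=2 (shortest), l=12 (longest), p+q=16
s + l = 14 vs p + q = 16
s + l < p + q (Grashof) with shortest = ground link → double-crank

double-crank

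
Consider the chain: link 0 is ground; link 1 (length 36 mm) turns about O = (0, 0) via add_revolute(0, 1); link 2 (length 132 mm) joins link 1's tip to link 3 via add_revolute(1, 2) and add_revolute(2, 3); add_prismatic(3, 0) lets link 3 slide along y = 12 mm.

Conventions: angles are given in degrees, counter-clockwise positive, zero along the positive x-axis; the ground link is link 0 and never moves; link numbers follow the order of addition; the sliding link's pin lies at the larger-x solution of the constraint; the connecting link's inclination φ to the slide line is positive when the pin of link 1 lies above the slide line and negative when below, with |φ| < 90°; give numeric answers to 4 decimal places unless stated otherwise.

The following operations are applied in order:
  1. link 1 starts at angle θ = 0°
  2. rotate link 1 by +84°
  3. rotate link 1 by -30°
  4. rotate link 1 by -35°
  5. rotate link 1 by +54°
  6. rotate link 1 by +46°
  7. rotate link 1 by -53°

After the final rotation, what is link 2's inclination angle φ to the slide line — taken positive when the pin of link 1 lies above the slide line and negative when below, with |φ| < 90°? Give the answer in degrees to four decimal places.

geometry: r = 36 mm, L = 132 mm, e = 12 mm; θ starts at 0°
rotate link 1 by +84°: θ ← 0° +84° = 84°
rotate link 1 by -30°: θ ← 84° -30° = 54°
rotate link 1 by -35°: θ ← 54° -35° = 19°
rotate link 1 by +54°: θ ← 19° +54° = 73°
rotate link 1 by +46°: θ ← 73° +46° = 119°
rotate link 1 by -53°: θ ← 119° -53° = 66°
h = r sin θ − e = 32.887636 − 12 = 20.887636
sin φ = h / L = 20.887636 / 132 = 0.15823967
φ = arcsin(0.15823967) = 9.104735°

9.1047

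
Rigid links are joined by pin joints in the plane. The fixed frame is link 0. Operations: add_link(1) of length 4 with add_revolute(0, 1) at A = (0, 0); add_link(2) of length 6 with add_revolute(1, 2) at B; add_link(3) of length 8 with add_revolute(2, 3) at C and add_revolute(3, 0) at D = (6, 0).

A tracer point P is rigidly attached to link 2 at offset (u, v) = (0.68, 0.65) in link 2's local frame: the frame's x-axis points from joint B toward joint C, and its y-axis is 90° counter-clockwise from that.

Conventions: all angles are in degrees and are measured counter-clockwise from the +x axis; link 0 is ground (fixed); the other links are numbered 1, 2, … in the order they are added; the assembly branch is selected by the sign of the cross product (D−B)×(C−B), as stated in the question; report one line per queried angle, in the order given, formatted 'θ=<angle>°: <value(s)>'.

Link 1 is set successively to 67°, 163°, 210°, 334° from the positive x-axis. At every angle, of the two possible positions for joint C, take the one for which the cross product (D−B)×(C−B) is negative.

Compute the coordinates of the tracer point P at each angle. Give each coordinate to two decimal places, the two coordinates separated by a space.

A=(0,0), D=(6.00,0)
θ=67°: B = A + 4.00·(cos67°, sin67°) = (1.5629, 3.6820)
θ=67°: |BD| = 5.7658
θ=67°: circle(B,6.00) ∩ circle(D,8.00): a=0.4548, h=5.9827
θ=67°:   candidates: C₊=(5.7335,7.9956) cross=34.495; C₋=(-1.9076,-1.2124) cross=-34.495
θ=67°:   branch - wants cross < 0 → take C=(-1.9076,-1.2124) (cross=-34.495)
θ=67°: ex = (C−B)/|BC| = (-0.5784,-0.8157); ey = (0.8157,-0.5784)
θ=67°: P = B + 0.68·ex + 0.65·ey = (1.6998,2.7513)
θ=163°: B = A + 4.00·(cos163°, sin163°) = (-3.8252, 1.1695)
θ=163°: |BD| = 9.8946
θ=163°: circle(B,6.00) ∩ circle(D,8.00): a=3.5324, h=4.8500
θ=163°:   candidates: C₊=(0.2556,5.5680) cross=47.989; C₋=(-0.8909,-4.0640) cross=-47.989
θ=163°:   branch - wants cross < 0 → take C=(-0.8909,-4.0640) (cross=-47.989)
θ=163°: ex = (C−B)/|BC| = (0.4891,-0.8722); ey = (0.8722,0.4891)
θ=163°: P = B + 0.68·ex + 0.65·ey = (-2.9257,0.8942)
θ=210°: B = A + 4.00·(cos210°, sin210°) = (-3.4641, -2.0000)
θ=210°: |BD| = 9.6731
θ=210°: circle(B,6.00) ∩ circle(D,8.00): a=3.3892, h=4.9511
θ=210°:   candidates: C₊=(-1.1718,3.5448) cross=47.892; C₋=(0.8756,-6.1433) cross=-47.892
θ=210°:   branch - wants cross < 0 → take C=(0.8756,-6.1433) (cross=-47.892)
θ=210°: ex = (C−B)/|BC| = (0.7233,-0.6906); ey = (0.6906,0.7233)
θ=210°: P = B + 0.68·ex + 0.65·ey = (-2.5234,-1.9994)
θ=334°: B = A + 4.00·(cos334°, sin334°) = (3.5952, -1.7535)
θ=334°: |BD| = 2.9762
θ=334°: circle(B,6.00) ∩ circle(D,8.00): a=-3.2158, h=5.0654
θ=334°:   candidates: C₊=(-1.9876,0.4448) cross=15.076; C₋=(3.9811,-7.7411) cross=-15.076
θ=334°:   branch - wants cross < 0 → take C=(3.9811,-7.7411) (cross=-15.076)
θ=334°: ex = (C−B)/|BC| = (0.0643,-0.9979); ey = (0.9979,0.0643)
θ=334°: P = B + 0.68·ex + 0.65·ey = (4.2876,-2.3903)

θ=67°: 1.70 2.75
θ=163°: -2.93 0.89
θ=210°: -2.52 -2.00
θ=334°: 4.29 -2.39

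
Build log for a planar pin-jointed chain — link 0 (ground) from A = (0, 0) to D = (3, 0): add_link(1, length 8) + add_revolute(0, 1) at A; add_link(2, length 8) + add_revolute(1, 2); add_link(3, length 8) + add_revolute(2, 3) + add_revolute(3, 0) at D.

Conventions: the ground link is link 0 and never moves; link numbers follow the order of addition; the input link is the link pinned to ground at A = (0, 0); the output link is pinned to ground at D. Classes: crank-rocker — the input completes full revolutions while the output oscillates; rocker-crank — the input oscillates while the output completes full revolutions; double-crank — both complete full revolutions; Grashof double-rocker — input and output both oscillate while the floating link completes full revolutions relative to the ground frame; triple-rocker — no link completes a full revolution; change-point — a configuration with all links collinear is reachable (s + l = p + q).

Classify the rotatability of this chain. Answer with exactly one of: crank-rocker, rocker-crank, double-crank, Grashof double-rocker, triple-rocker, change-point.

lengths: ground=3, input=8, coupler=8, output=8
sorted: s=3 (shortest), l=8 (longest), p+q=16
s + l = 11 vs p + q = 16
s + l < p + q (Grashof) with shortest = ground link → double-crank

double-crank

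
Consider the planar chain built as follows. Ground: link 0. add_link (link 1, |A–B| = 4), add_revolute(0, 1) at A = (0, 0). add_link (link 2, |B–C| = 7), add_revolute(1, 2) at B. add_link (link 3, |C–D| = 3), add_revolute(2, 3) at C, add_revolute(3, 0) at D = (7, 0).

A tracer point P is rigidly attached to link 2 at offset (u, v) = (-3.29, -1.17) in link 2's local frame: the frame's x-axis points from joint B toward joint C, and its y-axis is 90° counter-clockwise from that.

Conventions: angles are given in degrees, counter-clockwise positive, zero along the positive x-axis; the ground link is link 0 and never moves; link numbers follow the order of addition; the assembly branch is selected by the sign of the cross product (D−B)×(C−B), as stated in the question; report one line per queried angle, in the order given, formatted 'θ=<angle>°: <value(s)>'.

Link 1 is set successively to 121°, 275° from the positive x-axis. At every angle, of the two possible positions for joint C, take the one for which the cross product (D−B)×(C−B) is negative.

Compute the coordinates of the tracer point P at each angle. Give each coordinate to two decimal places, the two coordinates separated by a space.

A=(0,0), D=(7.00,0)
θ=121°: B = A + 4.00·(cos121°, sin121°) = (-2.0602, 3.4287)
θ=121°: |BD| = 9.6872
θ=121°: circle(B,7.00) ∩ circle(D,3.00): a=6.9082, h=1.1300
θ=121°:   candidates: C₊=(4.8008,2.0405) cross=10.947; C₋=(4.0009,-0.0733) cross=-10.947
θ=121°:   branch - wants cross < 0 → take C=(4.0009,-0.0733) (cross=-10.947)
θ=121°: ex = (C−B)/|BC| = (0.8659,-0.5003); ey = (0.5003,0.8659)
θ=121°: P = B + -3.29·ex + -1.17·ey = (-5.4942,4.0615)
θ=275°: B = A + 4.00·(cos275°, sin275°) = (0.3486, -3.9848)
θ=275°: |BD| = 7.7537
θ=275°: circle(B,7.00) ∩ circle(D,3.00): a=6.4563, h=2.7049
θ=275°:   candidates: C₊=(4.4969,1.6536) cross=20.973; C₋=(7.2772,-2.9872) cross=-20.973
θ=275°:   branch - wants cross < 0 → take C=(7.2772,-2.9872) (cross=-20.973)
θ=275°: ex = (C−B)/|BC| = (0.9898,0.1425); ey = (-0.1425,0.9898)
θ=275°: P = B + -3.29·ex + -1.17·ey = (-2.7411,-5.6117)

θ=121°: -5.49 4.06
θ=275°: -2.74 -5.61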